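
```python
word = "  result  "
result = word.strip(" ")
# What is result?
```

Trace (tracking result):
word = '  result  '  # -> word = '  result  '
result = word.strip(' ')  # -> result = 'result'

Answer: 'result'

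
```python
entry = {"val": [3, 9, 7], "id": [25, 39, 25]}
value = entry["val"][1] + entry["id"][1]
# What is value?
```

Answer: 48

Derivation:
Trace (tracking value):
entry = {'val': [3, 9, 7], 'id': [25, 39, 25]}  # -> entry = {'val': [3, 9, 7], 'id': [25, 39, 25]}
value = entry['val'][1] + entry['id'][1]  # -> value = 48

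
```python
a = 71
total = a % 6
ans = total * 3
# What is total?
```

Trace (tracking total):
a = 71  # -> a = 71
total = a % 6  # -> total = 5
ans = total * 3  # -> ans = 15

Answer: 5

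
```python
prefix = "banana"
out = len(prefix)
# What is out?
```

Trace (tracking out):
prefix = 'banana'  # -> prefix = 'banana'
out = len(prefix)  # -> out = 6

Answer: 6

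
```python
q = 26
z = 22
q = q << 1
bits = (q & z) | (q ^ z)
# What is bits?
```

Answer: 54

Derivation:
Trace (tracking bits):
q = 26  # -> q = 26
z = 22  # -> z = 22
q = q << 1  # -> q = 52
bits = q & z | q ^ z  # -> bits = 54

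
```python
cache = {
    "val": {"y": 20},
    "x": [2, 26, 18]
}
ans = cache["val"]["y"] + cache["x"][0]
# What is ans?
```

Trace (tracking ans):
cache = {'val': {'y': 20}, 'x': [2, 26, 18]}  # -> cache = {'val': {'y': 20}, 'x': [2, 26, 18]}
ans = cache['val']['y'] + cache['x'][0]  # -> ans = 22

Answer: 22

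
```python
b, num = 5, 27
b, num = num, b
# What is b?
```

Trace (tracking b):
b, num = (5, 27)  # -> b = 5, num = 27
b, num = (num, b)  # -> b = 27, num = 5

Answer: 27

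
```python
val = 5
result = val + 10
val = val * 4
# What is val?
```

Answer: 20

Derivation:
Trace (tracking val):
val = 5  # -> val = 5
result = val + 10  # -> result = 15
val = val * 4  # -> val = 20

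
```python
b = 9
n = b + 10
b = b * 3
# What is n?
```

Trace (tracking n):
b = 9  # -> b = 9
n = b + 10  # -> n = 19
b = b * 3  # -> b = 27

Answer: 19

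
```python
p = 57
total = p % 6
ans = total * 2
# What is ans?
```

Trace (tracking ans):
p = 57  # -> p = 57
total = p % 6  # -> total = 3
ans = total * 2  # -> ans = 6

Answer: 6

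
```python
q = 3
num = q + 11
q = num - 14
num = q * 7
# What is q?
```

Trace (tracking q):
q = 3  # -> q = 3
num = q + 11  # -> num = 14
q = num - 14  # -> q = 0
num = q * 7  # -> num = 0

Answer: 0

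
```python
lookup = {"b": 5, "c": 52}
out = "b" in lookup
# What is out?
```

Trace (tracking out):
lookup = {'b': 5, 'c': 52}  # -> lookup = {'b': 5, 'c': 52}
out = 'b' in lookup  # -> out = True

Answer: True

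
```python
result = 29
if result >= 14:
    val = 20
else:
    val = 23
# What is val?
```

Trace (tracking val):
result = 29  # -> result = 29
if result >= 14:  # condition is True
    val = 20  # -> val = 20

Answer: 20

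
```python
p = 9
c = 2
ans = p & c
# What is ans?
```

Answer: 0

Derivation:
Trace (tracking ans):
p = 9  # -> p = 9
c = 2  # -> c = 2
ans = p & c  # -> ans = 0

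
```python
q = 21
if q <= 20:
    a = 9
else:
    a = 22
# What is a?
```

Answer: 22

Derivation:
Trace (tracking a):
q = 21  # -> q = 21
if q <= 20:  # condition is False
else:
    a = 22  # -> a = 22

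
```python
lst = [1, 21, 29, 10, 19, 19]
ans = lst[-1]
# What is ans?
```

Answer: 19

Derivation:
Trace (tracking ans):
lst = [1, 21, 29, 10, 19, 19]  # -> lst = [1, 21, 29, 10, 19, 19]
ans = lst[-1]  # -> ans = 19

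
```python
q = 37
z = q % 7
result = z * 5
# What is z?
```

Answer: 2

Derivation:
Trace (tracking z):
q = 37  # -> q = 37
z = q % 7  # -> z = 2
result = z * 5  # -> result = 10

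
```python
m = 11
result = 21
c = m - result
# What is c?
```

Trace (tracking c):
m = 11  # -> m = 11
result = 21  # -> result = 21
c = m - result  # -> c = -10

Answer: -10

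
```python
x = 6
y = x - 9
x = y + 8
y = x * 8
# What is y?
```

Answer: 40

Derivation:
Trace (tracking y):
x = 6  # -> x = 6
y = x - 9  # -> y = -3
x = y + 8  # -> x = 5
y = x * 8  # -> y = 40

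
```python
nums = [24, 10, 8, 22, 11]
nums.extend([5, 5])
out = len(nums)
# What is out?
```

Trace (tracking out):
nums = [24, 10, 8, 22, 11]  # -> nums = [24, 10, 8, 22, 11]
nums.extend([5, 5])  # -> nums = [24, 10, 8, 22, 11, 5, 5]
out = len(nums)  # -> out = 7

Answer: 7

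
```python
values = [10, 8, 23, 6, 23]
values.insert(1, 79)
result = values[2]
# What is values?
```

Answer: [10, 79, 8, 23, 6, 23]

Derivation:
Trace (tracking values):
values = [10, 8, 23, 6, 23]  # -> values = [10, 8, 23, 6, 23]
values.insert(1, 79)  # -> values = [10, 79, 8, 23, 6, 23]
result = values[2]  # -> result = 8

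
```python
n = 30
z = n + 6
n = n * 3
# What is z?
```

Answer: 36

Derivation:
Trace (tracking z):
n = 30  # -> n = 30
z = n + 6  # -> z = 36
n = n * 3  # -> n = 90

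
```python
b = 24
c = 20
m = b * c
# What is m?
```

Answer: 480

Derivation:
Trace (tracking m):
b = 24  # -> b = 24
c = 20  # -> c = 20
m = b * c  # -> m = 480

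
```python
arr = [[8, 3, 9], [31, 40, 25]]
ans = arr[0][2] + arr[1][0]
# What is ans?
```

Answer: 40

Derivation:
Trace (tracking ans):
arr = [[8, 3, 9], [31, 40, 25]]  # -> arr = [[8, 3, 9], [31, 40, 25]]
ans = arr[0][2] + arr[1][0]  # -> ans = 40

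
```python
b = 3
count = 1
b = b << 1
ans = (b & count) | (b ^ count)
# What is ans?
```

Trace (tracking ans):
b = 3  # -> b = 3
count = 1  # -> count = 1
b = b << 1  # -> b = 6
ans = b & count | b ^ count  # -> ans = 7

Answer: 7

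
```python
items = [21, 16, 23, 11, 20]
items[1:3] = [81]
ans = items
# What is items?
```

Answer: [21, 81, 11, 20]

Derivation:
Trace (tracking items):
items = [21, 16, 23, 11, 20]  # -> items = [21, 16, 23, 11, 20]
items[1:3] = [81]  # -> items = [21, 81, 11, 20]
ans = items  # -> ans = [21, 81, 11, 20]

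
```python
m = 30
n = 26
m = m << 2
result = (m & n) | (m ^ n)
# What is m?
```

Answer: 120

Derivation:
Trace (tracking m):
m = 30  # -> m = 30
n = 26  # -> n = 26
m = m << 2  # -> m = 120
result = m & n | m ^ n  # -> result = 122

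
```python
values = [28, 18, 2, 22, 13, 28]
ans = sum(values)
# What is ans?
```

Trace (tracking ans):
values = [28, 18, 2, 22, 13, 28]  # -> values = [28, 18, 2, 22, 13, 28]
ans = sum(values)  # -> ans = 111

Answer: 111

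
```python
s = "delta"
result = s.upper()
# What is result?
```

Trace (tracking result):
s = 'delta'  # -> s = 'delta'
result = s.upper()  # -> result = 'DELTA'

Answer: 'DELTA'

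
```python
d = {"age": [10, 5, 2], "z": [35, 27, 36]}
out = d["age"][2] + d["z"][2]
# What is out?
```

Answer: 38

Derivation:
Trace (tracking out):
d = {'age': [10, 5, 2], 'z': [35, 27, 36]}  # -> d = {'age': [10, 5, 2], 'z': [35, 27, 36]}
out = d['age'][2] + d['z'][2]  # -> out = 38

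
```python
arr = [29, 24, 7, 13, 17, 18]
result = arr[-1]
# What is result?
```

Answer: 18

Derivation:
Trace (tracking result):
arr = [29, 24, 7, 13, 17, 18]  # -> arr = [29, 24, 7, 13, 17, 18]
result = arr[-1]  # -> result = 18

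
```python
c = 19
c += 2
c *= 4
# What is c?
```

Answer: 84

Derivation:
Trace (tracking c):
c = 19  # -> c = 19
c += 2  # -> c = 21
c *= 4  # -> c = 84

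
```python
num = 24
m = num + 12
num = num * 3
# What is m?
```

Answer: 36

Derivation:
Trace (tracking m):
num = 24  # -> num = 24
m = num + 12  # -> m = 36
num = num * 3  # -> num = 72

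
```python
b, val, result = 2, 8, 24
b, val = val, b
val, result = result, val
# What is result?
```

Answer: 2

Derivation:
Trace (tracking result):
b, val, result = (2, 8, 24)  # -> b = 2, val = 8, result = 24
b, val = (val, b)  # -> b = 8, val = 2
val, result = (result, val)  # -> val = 24, result = 2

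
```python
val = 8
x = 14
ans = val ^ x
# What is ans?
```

Trace (tracking ans):
val = 8  # -> val = 8
x = 14  # -> x = 14
ans = val ^ x  # -> ans = 6

Answer: 6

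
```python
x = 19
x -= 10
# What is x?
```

Trace (tracking x):
x = 19  # -> x = 19
x -= 10  # -> x = 9

Answer: 9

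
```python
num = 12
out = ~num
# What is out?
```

Trace (tracking out):
num = 12  # -> num = 12
out = ~num  # -> out = -13

Answer: -13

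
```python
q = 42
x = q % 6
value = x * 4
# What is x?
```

Answer: 0

Derivation:
Trace (tracking x):
q = 42  # -> q = 42
x = q % 6  # -> x = 0
value = x * 4  # -> value = 0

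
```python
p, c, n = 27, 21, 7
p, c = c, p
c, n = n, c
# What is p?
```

Answer: 21

Derivation:
Trace (tracking p):
p, c, n = (27, 21, 7)  # -> p = 27, c = 21, n = 7
p, c = (c, p)  # -> p = 21, c = 27
c, n = (n, c)  # -> c = 7, n = 27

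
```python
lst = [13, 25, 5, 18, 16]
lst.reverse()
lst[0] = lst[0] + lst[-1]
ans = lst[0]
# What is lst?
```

Trace (tracking lst):
lst = [13, 25, 5, 18, 16]  # -> lst = [13, 25, 5, 18, 16]
lst.reverse()  # -> lst = [16, 18, 5, 25, 13]
lst[0] = lst[0] + lst[-1]  # -> lst = [29, 18, 5, 25, 13]
ans = lst[0]  # -> ans = 29

Answer: [29, 18, 5, 25, 13]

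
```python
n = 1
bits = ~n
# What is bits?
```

Answer: -2

Derivation:
Trace (tracking bits):
n = 1  # -> n = 1
bits = ~n  # -> bits = -2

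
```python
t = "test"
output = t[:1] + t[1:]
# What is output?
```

Trace (tracking output):
t = 'test'  # -> t = 'test'
output = t[:1] + t[1:]  # -> output = 'test'

Answer: 'test'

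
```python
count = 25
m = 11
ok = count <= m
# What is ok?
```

Trace (tracking ok):
count = 25  # -> count = 25
m = 11  # -> m = 11
ok = count <= m  # -> ok = False

Answer: False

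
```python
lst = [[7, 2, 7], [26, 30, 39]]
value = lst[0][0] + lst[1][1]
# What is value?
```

Trace (tracking value):
lst = [[7, 2, 7], [26, 30, 39]]  # -> lst = [[7, 2, 7], [26, 30, 39]]
value = lst[0][0] + lst[1][1]  # -> value = 37

Answer: 37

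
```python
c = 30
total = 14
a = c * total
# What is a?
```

Answer: 420

Derivation:
Trace (tracking a):
c = 30  # -> c = 30
total = 14  # -> total = 14
a = c * total  # -> a = 420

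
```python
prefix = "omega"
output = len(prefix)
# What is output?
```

Trace (tracking output):
prefix = 'omega'  # -> prefix = 'omega'
output = len(prefix)  # -> output = 5

Answer: 5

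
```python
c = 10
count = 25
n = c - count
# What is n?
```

Answer: -15

Derivation:
Trace (tracking n):
c = 10  # -> c = 10
count = 25  # -> count = 25
n = c - count  # -> n = -15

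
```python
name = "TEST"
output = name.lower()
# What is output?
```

Trace (tracking output):
name = 'TEST'  # -> name = 'TEST'
output = name.lower()  # -> output = 'test'

Answer: 'test'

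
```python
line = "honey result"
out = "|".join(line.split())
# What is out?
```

Answer: 'honey|result'

Derivation:
Trace (tracking out):
line = 'honey result'  # -> line = 'honey result'
out = '|'.join(line.split())  # -> out = 'honey|result'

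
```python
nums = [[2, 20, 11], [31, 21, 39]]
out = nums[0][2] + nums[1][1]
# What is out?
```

Answer: 32

Derivation:
Trace (tracking out):
nums = [[2, 20, 11], [31, 21, 39]]  # -> nums = [[2, 20, 11], [31, 21, 39]]
out = nums[0][2] + nums[1][1]  # -> out = 32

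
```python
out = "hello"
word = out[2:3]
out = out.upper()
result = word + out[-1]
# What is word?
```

Answer: 'l'

Derivation:
Trace (tracking word):
out = 'hello'  # -> out = 'hello'
word = out[2:3]  # -> word = 'l'
out = out.upper()  # -> out = 'HELLO'
result = word + out[-1]  # -> result = 'lO'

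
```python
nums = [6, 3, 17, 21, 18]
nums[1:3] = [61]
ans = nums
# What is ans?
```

Answer: [6, 61, 21, 18]

Derivation:
Trace (tracking ans):
nums = [6, 3, 17, 21, 18]  # -> nums = [6, 3, 17, 21, 18]
nums[1:3] = [61]  # -> nums = [6, 61, 21, 18]
ans = nums  # -> ans = [6, 61, 21, 18]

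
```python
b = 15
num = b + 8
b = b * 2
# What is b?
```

Answer: 30

Derivation:
Trace (tracking b):
b = 15  # -> b = 15
num = b + 8  # -> num = 23
b = b * 2  # -> b = 30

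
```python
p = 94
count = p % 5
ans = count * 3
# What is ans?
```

Answer: 12

Derivation:
Trace (tracking ans):
p = 94  # -> p = 94
count = p % 5  # -> count = 4
ans = count * 3  # -> ans = 12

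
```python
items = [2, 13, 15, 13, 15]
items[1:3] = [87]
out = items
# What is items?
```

Trace (tracking items):
items = [2, 13, 15, 13, 15]  # -> items = [2, 13, 15, 13, 15]
items[1:3] = [87]  # -> items = [2, 87, 13, 15]
out = items  # -> out = [2, 87, 13, 15]

Answer: [2, 87, 13, 15]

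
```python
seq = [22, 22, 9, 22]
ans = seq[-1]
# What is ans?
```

Trace (tracking ans):
seq = [22, 22, 9, 22]  # -> seq = [22, 22, 9, 22]
ans = seq[-1]  # -> ans = 22

Answer: 22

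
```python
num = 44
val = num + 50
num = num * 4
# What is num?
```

Answer: 176

Derivation:
Trace (tracking num):
num = 44  # -> num = 44
val = num + 50  # -> val = 94
num = num * 4  # -> num = 176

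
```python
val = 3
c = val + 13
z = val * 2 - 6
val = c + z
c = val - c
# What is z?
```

Answer: 0

Derivation:
Trace (tracking z):
val = 3  # -> val = 3
c = val + 13  # -> c = 16
z = val * 2 - 6  # -> z = 0
val = c + z  # -> val = 16
c = val - c  # -> c = 0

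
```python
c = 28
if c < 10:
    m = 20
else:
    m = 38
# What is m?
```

Answer: 38

Derivation:
Trace (tracking m):
c = 28  # -> c = 28
if c < 10:  # condition is False
else:
    m = 38  # -> m = 38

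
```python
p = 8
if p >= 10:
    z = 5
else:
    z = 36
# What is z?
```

Trace (tracking z):
p = 8  # -> p = 8
if p >= 10:  # condition is False
else:
    z = 36  # -> z = 36

Answer: 36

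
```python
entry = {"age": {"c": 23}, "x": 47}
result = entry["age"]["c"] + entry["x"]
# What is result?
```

Answer: 70

Derivation:
Trace (tracking result):
entry = {'age': {'c': 23}, 'x': 47}  # -> entry = {'age': {'c': 23}, 'x': 47}
result = entry['age']['c'] + entry['x']  # -> result = 70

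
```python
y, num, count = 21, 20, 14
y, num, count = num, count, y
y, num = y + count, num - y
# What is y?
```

Trace (tracking y):
y, num, count = (21, 20, 14)  # -> y = 21, num = 20, count = 14
y, num, count = (num, count, y)  # -> y = 20, num = 14, count = 21
y, num = (y + count, num - y)  # -> y = 41, num = -6

Answer: 41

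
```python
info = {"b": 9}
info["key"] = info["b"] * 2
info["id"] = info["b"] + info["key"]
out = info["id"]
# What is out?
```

Answer: 27

Derivation:
Trace (tracking out):
info = {'b': 9}  # -> info = {'b': 9}
info['key'] = info['b'] * 2  # -> info = {'b': 9, 'key': 18}
info['id'] = info['b'] + info['key']  # -> info = {'b': 9, 'key': 18, 'id': 27}
out = info['id']  # -> out = 27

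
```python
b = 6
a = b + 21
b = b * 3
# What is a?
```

Trace (tracking a):
b = 6  # -> b = 6
a = b + 21  # -> a = 27
b = b * 3  # -> b = 18

Answer: 27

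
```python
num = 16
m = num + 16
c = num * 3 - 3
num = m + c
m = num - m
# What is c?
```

Trace (tracking c):
num = 16  # -> num = 16
m = num + 16  # -> m = 32
c = num * 3 - 3  # -> c = 45
num = m + c  # -> num = 77
m = num - m  # -> m = 45

Answer: 45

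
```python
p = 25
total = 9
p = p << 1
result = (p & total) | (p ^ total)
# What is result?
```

Trace (tracking result):
p = 25  # -> p = 25
total = 9  # -> total = 9
p = p << 1  # -> p = 50
result = p & total | p ^ total  # -> result = 59

Answer: 59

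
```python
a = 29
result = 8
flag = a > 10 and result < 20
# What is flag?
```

Answer: True

Derivation:
Trace (tracking flag):
a = 29  # -> a = 29
result = 8  # -> result = 8
flag = a > 10 and result < 20  # -> flag = True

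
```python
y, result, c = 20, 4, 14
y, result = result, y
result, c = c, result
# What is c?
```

Answer: 20

Derivation:
Trace (tracking c):
y, result, c = (20, 4, 14)  # -> y = 20, result = 4, c = 14
y, result = (result, y)  # -> y = 4, result = 20
result, c = (c, result)  # -> result = 14, c = 20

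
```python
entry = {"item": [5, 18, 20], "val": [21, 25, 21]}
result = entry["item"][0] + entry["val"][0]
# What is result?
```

Trace (tracking result):
entry = {'item': [5, 18, 20], 'val': [21, 25, 21]}  # -> entry = {'item': [5, 18, 20], 'val': [21, 25, 21]}
result = entry['item'][0] + entry['val'][0]  # -> result = 26

Answer: 26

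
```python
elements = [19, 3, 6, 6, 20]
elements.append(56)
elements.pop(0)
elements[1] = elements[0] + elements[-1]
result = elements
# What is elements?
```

Answer: [3, 59, 6, 20, 56]

Derivation:
Trace (tracking elements):
elements = [19, 3, 6, 6, 20]  # -> elements = [19, 3, 6, 6, 20]
elements.append(56)  # -> elements = [19, 3, 6, 6, 20, 56]
elements.pop(0)  # -> elements = [3, 6, 6, 20, 56]
elements[1] = elements[0] + elements[-1]  # -> elements = [3, 59, 6, 20, 56]
result = elements  # -> result = [3, 59, 6, 20, 56]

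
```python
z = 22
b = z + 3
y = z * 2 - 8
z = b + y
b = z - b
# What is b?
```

Trace (tracking b):
z = 22  # -> z = 22
b = z + 3  # -> b = 25
y = z * 2 - 8  # -> y = 36
z = b + y  # -> z = 61
b = z - b  # -> b = 36

Answer: 36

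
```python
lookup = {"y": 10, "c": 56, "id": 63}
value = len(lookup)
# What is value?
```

Trace (tracking value):
lookup = {'y': 10, 'c': 56, 'id': 63}  # -> lookup = {'y': 10, 'c': 56, 'id': 63}
value = len(lookup)  # -> value = 3

Answer: 3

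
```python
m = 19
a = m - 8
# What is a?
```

Trace (tracking a):
m = 19  # -> m = 19
a = m - 8  # -> a = 11

Answer: 11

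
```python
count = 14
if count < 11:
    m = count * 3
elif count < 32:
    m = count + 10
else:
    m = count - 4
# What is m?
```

Trace (tracking m):
count = 14  # -> count = 14
if count < 11:  # condition is False
elif count < 32:  # condition is True
    m = count + 10  # -> m = 24

Answer: 24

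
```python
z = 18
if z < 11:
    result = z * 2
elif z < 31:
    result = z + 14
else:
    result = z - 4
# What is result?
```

Answer: 32

Derivation:
Trace (tracking result):
z = 18  # -> z = 18
if z < 11:  # condition is False
elif z < 31:  # condition is True
    result = z + 14  # -> result = 32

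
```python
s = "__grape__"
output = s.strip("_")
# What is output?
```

Trace (tracking output):
s = '__grape__'  # -> s = '__grape__'
output = s.strip('_')  # -> output = 'grape'

Answer: 'grape'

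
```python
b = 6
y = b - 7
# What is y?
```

Trace (tracking y):
b = 6  # -> b = 6
y = b - 7  # -> y = -1

Answer: -1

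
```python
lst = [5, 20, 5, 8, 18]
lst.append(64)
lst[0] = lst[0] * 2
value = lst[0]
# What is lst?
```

Answer: [10, 20, 5, 8, 18, 64]

Derivation:
Trace (tracking lst):
lst = [5, 20, 5, 8, 18]  # -> lst = [5, 20, 5, 8, 18]
lst.append(64)  # -> lst = [5, 20, 5, 8, 18, 64]
lst[0] = lst[0] * 2  # -> lst = [10, 20, 5, 8, 18, 64]
value = lst[0]  # -> value = 10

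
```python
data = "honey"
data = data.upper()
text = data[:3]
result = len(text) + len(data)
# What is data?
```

Trace (tracking data):
data = 'honey'  # -> data = 'honey'
data = data.upper()  # -> data = 'HONEY'
text = data[:3]  # -> text = 'HON'
result = len(text) + len(data)  # -> result = 8

Answer: 'HONEY'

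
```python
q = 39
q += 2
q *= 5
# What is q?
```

Answer: 205

Derivation:
Trace (tracking q):
q = 39  # -> q = 39
q += 2  # -> q = 41
q *= 5  # -> q = 205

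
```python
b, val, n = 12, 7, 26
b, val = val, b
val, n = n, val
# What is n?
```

Answer: 12

Derivation:
Trace (tracking n):
b, val, n = (12, 7, 26)  # -> b = 12, val = 7, n = 26
b, val = (val, b)  # -> b = 7, val = 12
val, n = (n, val)  # -> val = 26, n = 12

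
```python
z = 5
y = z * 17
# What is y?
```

Answer: 85

Derivation:
Trace (tracking y):
z = 5  # -> z = 5
y = z * 17  # -> y = 85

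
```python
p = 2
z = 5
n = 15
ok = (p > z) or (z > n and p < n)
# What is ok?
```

Trace (tracking ok):
p = 2  # -> p = 2
z = 5  # -> z = 5
n = 15  # -> n = 15
ok = p > z or (z > n and p < n)  # -> ok = False

Answer: False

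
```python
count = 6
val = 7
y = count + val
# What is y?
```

Answer: 13

Derivation:
Trace (tracking y):
count = 6  # -> count = 6
val = 7  # -> val = 7
y = count + val  # -> y = 13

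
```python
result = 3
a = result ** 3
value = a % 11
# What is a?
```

Trace (tracking a):
result = 3  # -> result = 3
a = result ** 3  # -> a = 27
value = a % 11  # -> value = 5

Answer: 27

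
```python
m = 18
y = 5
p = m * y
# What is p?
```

Trace (tracking p):
m = 18  # -> m = 18
y = 5  # -> y = 5
p = m * y  # -> p = 90

Answer: 90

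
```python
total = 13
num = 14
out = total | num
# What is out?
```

Trace (tracking out):
total = 13  # -> total = 13
num = 14  # -> num = 14
out = total | num  # -> out = 15

Answer: 15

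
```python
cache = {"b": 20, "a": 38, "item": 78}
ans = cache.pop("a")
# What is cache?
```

Trace (tracking cache):
cache = {'b': 20, 'a': 38, 'item': 78}  # -> cache = {'b': 20, 'a': 38, 'item': 78}
ans = cache.pop('a')  # -> ans = 38

Answer: {'b': 20, 'item': 78}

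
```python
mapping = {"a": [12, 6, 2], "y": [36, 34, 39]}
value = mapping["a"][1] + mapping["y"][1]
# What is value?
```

Answer: 40

Derivation:
Trace (tracking value):
mapping = {'a': [12, 6, 2], 'y': [36, 34, 39]}  # -> mapping = {'a': [12, 6, 2], 'y': [36, 34, 39]}
value = mapping['a'][1] + mapping['y'][1]  # -> value = 40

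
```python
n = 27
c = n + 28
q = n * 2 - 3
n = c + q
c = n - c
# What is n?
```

Answer: 106

Derivation:
Trace (tracking n):
n = 27  # -> n = 27
c = n + 28  # -> c = 55
q = n * 2 - 3  # -> q = 51
n = c + q  # -> n = 106
c = n - c  # -> c = 51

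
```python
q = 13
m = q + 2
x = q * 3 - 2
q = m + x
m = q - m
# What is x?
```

Trace (tracking x):
q = 13  # -> q = 13
m = q + 2  # -> m = 15
x = q * 3 - 2  # -> x = 37
q = m + x  # -> q = 52
m = q - m  # -> m = 37

Answer: 37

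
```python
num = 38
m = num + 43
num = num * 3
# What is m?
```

Trace (tracking m):
num = 38  # -> num = 38
m = num + 43  # -> m = 81
num = num * 3  # -> num = 114

Answer: 81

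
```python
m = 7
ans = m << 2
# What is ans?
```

Trace (tracking ans):
m = 7  # -> m = 7
ans = m << 2  # -> ans = 28

Answer: 28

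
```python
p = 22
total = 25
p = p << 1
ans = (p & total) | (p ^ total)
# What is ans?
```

Trace (tracking ans):
p = 22  # -> p = 22
total = 25  # -> total = 25
p = p << 1  # -> p = 44
ans = p & total | p ^ total  # -> ans = 61

Answer: 61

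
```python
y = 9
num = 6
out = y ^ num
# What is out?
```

Answer: 15

Derivation:
Trace (tracking out):
y = 9  # -> y = 9
num = 6  # -> num = 6
out = y ^ num  # -> out = 15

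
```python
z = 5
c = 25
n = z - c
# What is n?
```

Answer: -20

Derivation:
Trace (tracking n):
z = 5  # -> z = 5
c = 25  # -> c = 25
n = z - c  # -> n = -20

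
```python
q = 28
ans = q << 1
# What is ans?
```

Answer: 56

Derivation:
Trace (tracking ans):
q = 28  # -> q = 28
ans = q << 1  # -> ans = 56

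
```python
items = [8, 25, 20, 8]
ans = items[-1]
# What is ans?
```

Answer: 8

Derivation:
Trace (tracking ans):
items = [8, 25, 20, 8]  # -> items = [8, 25, 20, 8]
ans = items[-1]  # -> ans = 8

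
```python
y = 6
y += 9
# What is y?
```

Answer: 15

Derivation:
Trace (tracking y):
y = 6  # -> y = 6
y += 9  # -> y = 15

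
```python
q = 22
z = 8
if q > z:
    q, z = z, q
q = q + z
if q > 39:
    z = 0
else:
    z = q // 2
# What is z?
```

Answer: 15

Derivation:
Trace (tracking z):
q = 22  # -> q = 22
z = 8  # -> z = 8
if q > z:  # condition is True
    q, z = (z, q)  # -> q = 8, z = 22
q = q + z  # -> q = 30
if q > 39:  # condition is False
else:
    z = q // 2  # -> z = 15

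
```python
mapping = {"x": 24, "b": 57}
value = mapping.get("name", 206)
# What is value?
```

Answer: 206

Derivation:
Trace (tracking value):
mapping = {'x': 24, 'b': 57}  # -> mapping = {'x': 24, 'b': 57}
value = mapping.get('name', 206)  # -> value = 206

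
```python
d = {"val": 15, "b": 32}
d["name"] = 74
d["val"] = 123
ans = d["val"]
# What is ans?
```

Trace (tracking ans):
d = {'val': 15, 'b': 32}  # -> d = {'val': 15, 'b': 32}
d['name'] = 74  # -> d = {'val': 15, 'b': 32, 'name': 74}
d['val'] = 123  # -> d = {'val': 123, 'b': 32, 'name': 74}
ans = d['val']  # -> ans = 123

Answer: 123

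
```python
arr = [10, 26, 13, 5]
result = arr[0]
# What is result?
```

Answer: 10

Derivation:
Trace (tracking result):
arr = [10, 26, 13, 5]  # -> arr = [10, 26, 13, 5]
result = arr[0]  # -> result = 10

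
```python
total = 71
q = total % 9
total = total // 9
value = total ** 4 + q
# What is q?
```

Trace (tracking q):
total = 71  # -> total = 71
q = total % 9  # -> q = 8
total = total // 9  # -> total = 7
value = total ** 4 + q  # -> value = 2409

Answer: 8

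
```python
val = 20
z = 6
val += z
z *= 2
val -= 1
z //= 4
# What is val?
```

Answer: 25

Derivation:
Trace (tracking val):
val = 20  # -> val = 20
z = 6  # -> z = 6
val += z  # -> val = 26
z *= 2  # -> z = 12
val -= 1  # -> val = 25
z //= 4  # -> z = 3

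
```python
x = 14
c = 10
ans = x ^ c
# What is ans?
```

Trace (tracking ans):
x = 14  # -> x = 14
c = 10  # -> c = 10
ans = x ^ c  # -> ans = 4

Answer: 4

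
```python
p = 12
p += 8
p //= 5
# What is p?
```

Trace (tracking p):
p = 12  # -> p = 12
p += 8  # -> p = 20
p //= 5  # -> p = 4

Answer: 4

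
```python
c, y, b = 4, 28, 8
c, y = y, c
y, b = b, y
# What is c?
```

Answer: 28

Derivation:
Trace (tracking c):
c, y, b = (4, 28, 8)  # -> c = 4, y = 28, b = 8
c, y = (y, c)  # -> c = 28, y = 4
y, b = (b, y)  # -> y = 8, b = 4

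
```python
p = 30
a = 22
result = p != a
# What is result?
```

Trace (tracking result):
p = 30  # -> p = 30
a = 22  # -> a = 22
result = p != a  # -> result = True

Answer: True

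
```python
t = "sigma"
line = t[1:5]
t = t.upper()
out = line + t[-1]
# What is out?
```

Trace (tracking out):
t = 'sigma'  # -> t = 'sigma'
line = t[1:5]  # -> line = 'igma'
t = t.upper()  # -> t = 'SIGMA'
out = line + t[-1]  # -> out = 'igmaA'

Answer: 'igmaA'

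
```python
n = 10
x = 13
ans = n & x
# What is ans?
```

Answer: 8

Derivation:
Trace (tracking ans):
n = 10  # -> n = 10
x = 13  # -> x = 13
ans = n & x  # -> ans = 8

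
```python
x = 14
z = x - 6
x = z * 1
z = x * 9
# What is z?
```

Trace (tracking z):
x = 14  # -> x = 14
z = x - 6  # -> z = 8
x = z * 1  # -> x = 8
z = x * 9  # -> z = 72

Answer: 72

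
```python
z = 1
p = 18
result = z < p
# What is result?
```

Answer: True

Derivation:
Trace (tracking result):
z = 1  # -> z = 1
p = 18  # -> p = 18
result = z < p  # -> result = True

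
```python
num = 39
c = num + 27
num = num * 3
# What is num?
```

Trace (tracking num):
num = 39  # -> num = 39
c = num + 27  # -> c = 66
num = num * 3  # -> num = 117

Answer: 117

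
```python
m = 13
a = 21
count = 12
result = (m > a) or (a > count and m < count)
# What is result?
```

Answer: False

Derivation:
Trace (tracking result):
m = 13  # -> m = 13
a = 21  # -> a = 21
count = 12  # -> count = 12
result = m > a or (a > count and m < count)  # -> result = False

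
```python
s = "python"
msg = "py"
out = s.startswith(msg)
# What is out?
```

Answer: True

Derivation:
Trace (tracking out):
s = 'python'  # -> s = 'python'
msg = 'py'  # -> msg = 'py'
out = s.startswith(msg)  # -> out = True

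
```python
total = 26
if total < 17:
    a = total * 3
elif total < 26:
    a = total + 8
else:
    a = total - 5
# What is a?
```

Answer: 21

Derivation:
Trace (tracking a):
total = 26  # -> total = 26
if total < 17:  # condition is False
elif total < 26:  # condition is False
else:
    a = total - 5  # -> a = 21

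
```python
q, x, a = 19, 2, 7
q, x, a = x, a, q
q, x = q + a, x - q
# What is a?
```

Trace (tracking a):
q, x, a = (19, 2, 7)  # -> q = 19, x = 2, a = 7
q, x, a = (x, a, q)  # -> q = 2, x = 7, a = 19
q, x = (q + a, x - q)  # -> q = 21, x = 5

Answer: 19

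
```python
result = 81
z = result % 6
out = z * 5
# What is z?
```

Answer: 3

Derivation:
Trace (tracking z):
result = 81  # -> result = 81
z = result % 6  # -> z = 3
out = z * 5  # -> out = 15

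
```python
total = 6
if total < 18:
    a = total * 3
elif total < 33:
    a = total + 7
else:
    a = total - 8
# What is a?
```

Answer: 18

Derivation:
Trace (tracking a):
total = 6  # -> total = 6
if total < 18:  # condition is True
    a = total * 3  # -> a = 18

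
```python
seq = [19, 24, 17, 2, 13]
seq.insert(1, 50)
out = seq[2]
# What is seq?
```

Trace (tracking seq):
seq = [19, 24, 17, 2, 13]  # -> seq = [19, 24, 17, 2, 13]
seq.insert(1, 50)  # -> seq = [19, 50, 24, 17, 2, 13]
out = seq[2]  # -> out = 24

Answer: [19, 50, 24, 17, 2, 13]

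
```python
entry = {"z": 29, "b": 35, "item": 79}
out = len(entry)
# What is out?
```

Trace (tracking out):
entry = {'z': 29, 'b': 35, 'item': 79}  # -> entry = {'z': 29, 'b': 35, 'item': 79}
out = len(entry)  # -> out = 3

Answer: 3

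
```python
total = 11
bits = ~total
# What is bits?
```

Answer: -12

Derivation:
Trace (tracking bits):
total = 11  # -> total = 11
bits = ~total  # -> bits = -12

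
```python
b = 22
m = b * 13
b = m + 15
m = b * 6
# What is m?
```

Answer: 1806

Derivation:
Trace (tracking m):
b = 22  # -> b = 22
m = b * 13  # -> m = 286
b = m + 15  # -> b = 301
m = b * 6  # -> m = 1806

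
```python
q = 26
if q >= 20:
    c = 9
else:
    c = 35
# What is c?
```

Trace (tracking c):
q = 26  # -> q = 26
if q >= 20:  # condition is True
    c = 9  # -> c = 9

Answer: 9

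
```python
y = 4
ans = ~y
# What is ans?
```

Answer: -5

Derivation:
Trace (tracking ans):
y = 4  # -> y = 4
ans = ~y  # -> ans = -5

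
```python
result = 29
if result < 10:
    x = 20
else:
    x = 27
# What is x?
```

Trace (tracking x):
result = 29  # -> result = 29
if result < 10:  # condition is False
else:
    x = 27  # -> x = 27

Answer: 27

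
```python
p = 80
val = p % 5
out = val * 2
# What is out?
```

Trace (tracking out):
p = 80  # -> p = 80
val = p % 5  # -> val = 0
out = val * 2  # -> out = 0

Answer: 0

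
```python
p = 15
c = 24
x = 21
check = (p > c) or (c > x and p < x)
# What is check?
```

Answer: True

Derivation:
Trace (tracking check):
p = 15  # -> p = 15
c = 24  # -> c = 24
x = 21  # -> x = 21
check = p > c or (c > x and p < x)  # -> check = True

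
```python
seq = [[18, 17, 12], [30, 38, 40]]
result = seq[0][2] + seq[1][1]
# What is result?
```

Trace (tracking result):
seq = [[18, 17, 12], [30, 38, 40]]  # -> seq = [[18, 17, 12], [30, 38, 40]]
result = seq[0][2] + seq[1][1]  # -> result = 50

Answer: 50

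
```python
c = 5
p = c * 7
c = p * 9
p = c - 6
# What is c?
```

Trace (tracking c):
c = 5  # -> c = 5
p = c * 7  # -> p = 35
c = p * 9  # -> c = 315
p = c - 6  # -> p = 309

Answer: 315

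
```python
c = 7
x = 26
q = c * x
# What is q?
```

Answer: 182

Derivation:
Trace (tracking q):
c = 7  # -> c = 7
x = 26  # -> x = 26
q = c * x  # -> q = 182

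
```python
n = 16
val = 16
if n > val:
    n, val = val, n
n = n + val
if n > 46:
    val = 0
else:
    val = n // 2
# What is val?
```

Trace (tracking val):
n = 16  # -> n = 16
val = 16  # -> val = 16
if n > val:  # condition is False
n = n + val  # -> n = 32
if n > 46:  # condition is False
else:
    val = n // 2  # -> val = 16

Answer: 16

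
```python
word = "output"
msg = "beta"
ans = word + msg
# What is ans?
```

Trace (tracking ans):
word = 'output'  # -> word = 'output'
msg = 'beta'  # -> msg = 'beta'
ans = word + msg  # -> ans = 'outputbeta'

Answer: 'outputbeta'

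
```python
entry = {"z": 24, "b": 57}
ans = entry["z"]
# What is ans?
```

Trace (tracking ans):
entry = {'z': 24, 'b': 57}  # -> entry = {'z': 24, 'b': 57}
ans = entry['z']  # -> ans = 24

Answer: 24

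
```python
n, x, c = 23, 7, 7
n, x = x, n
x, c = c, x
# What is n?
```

Trace (tracking n):
n, x, c = (23, 7, 7)  # -> n = 23, x = 7, c = 7
n, x = (x, n)  # -> n = 7, x = 23
x, c = (c, x)  # -> x = 7, c = 23

Answer: 7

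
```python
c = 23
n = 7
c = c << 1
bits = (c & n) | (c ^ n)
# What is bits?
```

Trace (tracking bits):
c = 23  # -> c = 23
n = 7  # -> n = 7
c = c << 1  # -> c = 46
bits = c & n | c ^ n  # -> bits = 47

Answer: 47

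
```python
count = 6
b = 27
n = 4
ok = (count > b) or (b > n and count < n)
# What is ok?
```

Answer: False

Derivation:
Trace (tracking ok):
count = 6  # -> count = 6
b = 27  # -> b = 27
n = 4  # -> n = 4
ok = count > b or (b > n and count < n)  # -> ok = False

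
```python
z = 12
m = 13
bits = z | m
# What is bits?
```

Answer: 13

Derivation:
Trace (tracking bits):
z = 12  # -> z = 12
m = 13  # -> m = 13
bits = z | m  # -> bits = 13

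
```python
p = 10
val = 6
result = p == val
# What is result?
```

Answer: False

Derivation:
Trace (tracking result):
p = 10  # -> p = 10
val = 6  # -> val = 6
result = p == val  # -> result = False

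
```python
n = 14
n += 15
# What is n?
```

Trace (tracking n):
n = 14  # -> n = 14
n += 15  # -> n = 29

Answer: 29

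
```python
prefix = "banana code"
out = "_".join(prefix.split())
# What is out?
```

Trace (tracking out):
prefix = 'banana code'  # -> prefix = 'banana code'
out = '_'.join(prefix.split())  # -> out = 'banana_code'

Answer: 'banana_code'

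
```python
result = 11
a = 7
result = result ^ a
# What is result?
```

Trace (tracking result):
result = 11  # -> result = 11
a = 7  # -> a = 7
result = result ^ a  # -> result = 12

Answer: 12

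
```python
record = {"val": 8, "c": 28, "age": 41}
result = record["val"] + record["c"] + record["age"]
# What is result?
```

Trace (tracking result):
record = {'val': 8, 'c': 28, 'age': 41}  # -> record = {'val': 8, 'c': 28, 'age': 41}
result = record['val'] + record['c'] + record['age']  # -> result = 77

Answer: 77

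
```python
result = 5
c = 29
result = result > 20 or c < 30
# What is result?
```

Trace (tracking result):
result = 5  # -> result = 5
c = 29  # -> c = 29
result = result > 20 or c < 30  # -> result = True

Answer: True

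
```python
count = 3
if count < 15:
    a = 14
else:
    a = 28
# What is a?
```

Trace (tracking a):
count = 3  # -> count = 3
if count < 15:  # condition is True
    a = 14  # -> a = 14

Answer: 14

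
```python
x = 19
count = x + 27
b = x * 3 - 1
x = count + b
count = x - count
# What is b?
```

Trace (tracking b):
x = 19  # -> x = 19
count = x + 27  # -> count = 46
b = x * 3 - 1  # -> b = 56
x = count + b  # -> x = 102
count = x - count  # -> count = 56

Answer: 56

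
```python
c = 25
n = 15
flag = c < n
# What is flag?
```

Trace (tracking flag):
c = 25  # -> c = 25
n = 15  # -> n = 15
flag = c < n  # -> flag = False

Answer: False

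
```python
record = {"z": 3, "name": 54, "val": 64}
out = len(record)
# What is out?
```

Answer: 3

Derivation:
Trace (tracking out):
record = {'z': 3, 'name': 54, 'val': 64}  # -> record = {'z': 3, 'name': 54, 'val': 64}
out = len(record)  # -> out = 3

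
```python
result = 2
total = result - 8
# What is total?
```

Answer: -6

Derivation:
Trace (tracking total):
result = 2  # -> result = 2
total = result - 8  # -> total = -6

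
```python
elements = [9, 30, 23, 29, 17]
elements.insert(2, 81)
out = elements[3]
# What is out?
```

Trace (tracking out):
elements = [9, 30, 23, 29, 17]  # -> elements = [9, 30, 23, 29, 17]
elements.insert(2, 81)  # -> elements = [9, 30, 81, 23, 29, 17]
out = elements[3]  # -> out = 23

Answer: 23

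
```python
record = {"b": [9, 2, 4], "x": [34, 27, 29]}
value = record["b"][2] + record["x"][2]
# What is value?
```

Trace (tracking value):
record = {'b': [9, 2, 4], 'x': [34, 27, 29]}  # -> record = {'b': [9, 2, 4], 'x': [34, 27, 29]}
value = record['b'][2] + record['x'][2]  # -> value = 33

Answer: 33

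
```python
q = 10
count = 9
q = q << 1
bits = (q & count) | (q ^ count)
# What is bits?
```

Trace (tracking bits):
q = 10  # -> q = 10
count = 9  # -> count = 9
q = q << 1  # -> q = 20
bits = q & count | q ^ count  # -> bits = 29

Answer: 29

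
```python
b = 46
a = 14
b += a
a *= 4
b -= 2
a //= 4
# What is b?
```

Trace (tracking b):
b = 46  # -> b = 46
a = 14  # -> a = 14
b += a  # -> b = 60
a *= 4  # -> a = 56
b -= 2  # -> b = 58
a //= 4  # -> a = 14

Answer: 58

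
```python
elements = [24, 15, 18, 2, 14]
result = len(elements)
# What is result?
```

Answer: 5

Derivation:
Trace (tracking result):
elements = [24, 15, 18, 2, 14]  # -> elements = [24, 15, 18, 2, 14]
result = len(elements)  # -> result = 5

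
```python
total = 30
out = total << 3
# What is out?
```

Trace (tracking out):
total = 30  # -> total = 30
out = total << 3  # -> out = 240

Answer: 240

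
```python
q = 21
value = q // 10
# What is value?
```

Answer: 2

Derivation:
Trace (tracking value):
q = 21  # -> q = 21
value = q // 10  # -> value = 2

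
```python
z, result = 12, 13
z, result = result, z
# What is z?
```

Answer: 13

Derivation:
Trace (tracking z):
z, result = (12, 13)  # -> z = 12, result = 13
z, result = (result, z)  # -> z = 13, result = 12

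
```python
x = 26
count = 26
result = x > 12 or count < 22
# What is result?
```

Answer: True

Derivation:
Trace (tracking result):
x = 26  # -> x = 26
count = 26  # -> count = 26
result = x > 12 or count < 22  # -> result = True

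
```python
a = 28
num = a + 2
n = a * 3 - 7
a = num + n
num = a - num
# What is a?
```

Trace (tracking a):
a = 28  # -> a = 28
num = a + 2  # -> num = 30
n = a * 3 - 7  # -> n = 77
a = num + n  # -> a = 107
num = a - num  # -> num = 77

Answer: 107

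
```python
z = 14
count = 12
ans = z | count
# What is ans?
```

Trace (tracking ans):
z = 14  # -> z = 14
count = 12  # -> count = 12
ans = z | count  # -> ans = 14

Answer: 14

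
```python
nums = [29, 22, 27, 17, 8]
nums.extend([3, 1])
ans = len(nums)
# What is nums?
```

Trace (tracking nums):
nums = [29, 22, 27, 17, 8]  # -> nums = [29, 22, 27, 17, 8]
nums.extend([3, 1])  # -> nums = [29, 22, 27, 17, 8, 3, 1]
ans = len(nums)  # -> ans = 7

Answer: [29, 22, 27, 17, 8, 3, 1]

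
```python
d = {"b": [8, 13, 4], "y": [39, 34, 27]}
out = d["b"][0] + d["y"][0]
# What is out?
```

Trace (tracking out):
d = {'b': [8, 13, 4], 'y': [39, 34, 27]}  # -> d = {'b': [8, 13, 4], 'y': [39, 34, 27]}
out = d['b'][0] + d['y'][0]  # -> out = 47

Answer: 47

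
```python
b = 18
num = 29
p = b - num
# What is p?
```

Answer: -11

Derivation:
Trace (tracking p):
b = 18  # -> b = 18
num = 29  # -> num = 29
p = b - num  # -> p = -11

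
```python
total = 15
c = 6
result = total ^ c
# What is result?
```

Answer: 9

Derivation:
Trace (tracking result):
total = 15  # -> total = 15
c = 6  # -> c = 6
result = total ^ c  # -> result = 9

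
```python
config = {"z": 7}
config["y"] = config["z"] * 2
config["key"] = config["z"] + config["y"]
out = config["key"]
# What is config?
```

Answer: {'z': 7, 'y': 14, 'key': 21}

Derivation:
Trace (tracking config):
config = {'z': 7}  # -> config = {'z': 7}
config['y'] = config['z'] * 2  # -> config = {'z': 7, 'y': 14}
config['key'] = config['z'] + config['y']  # -> config = {'z': 7, 'y': 14, 'key': 21}
out = config['key']  # -> out = 21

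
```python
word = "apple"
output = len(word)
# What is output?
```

Answer: 5

Derivation:
Trace (tracking output):
word = 'apple'  # -> word = 'apple'
output = len(word)  # -> output = 5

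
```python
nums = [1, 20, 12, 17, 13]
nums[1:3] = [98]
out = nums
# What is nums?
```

Answer: [1, 98, 17, 13]

Derivation:
Trace (tracking nums):
nums = [1, 20, 12, 17, 13]  # -> nums = [1, 20, 12, 17, 13]
nums[1:3] = [98]  # -> nums = [1, 98, 17, 13]
out = nums  # -> out = [1, 98, 17, 13]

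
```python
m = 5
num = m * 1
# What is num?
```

Answer: 5

Derivation:
Trace (tracking num):
m = 5  # -> m = 5
num = m * 1  # -> num = 5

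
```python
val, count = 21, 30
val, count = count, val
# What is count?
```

Trace (tracking count):
val, count = (21, 30)  # -> val = 21, count = 30
val, count = (count, val)  # -> val = 30, count = 21

Answer: 21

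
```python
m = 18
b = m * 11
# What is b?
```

Trace (tracking b):
m = 18  # -> m = 18
b = m * 11  # -> b = 198

Answer: 198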